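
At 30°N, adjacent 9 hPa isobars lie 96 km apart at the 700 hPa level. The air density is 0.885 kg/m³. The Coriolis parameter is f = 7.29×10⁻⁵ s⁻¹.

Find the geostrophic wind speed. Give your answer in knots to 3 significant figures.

Pressure gradient: |∂P/∂n| = 900 Pa / 96000 m = 9.38×10⁻³ Pa/m
Geostrophic balance (pressure-gradient force = Coriolis force):
V_g = (1/(fρ)) |∂P/∂n| = 9.38×10⁻³ / (7.29×10⁻⁵ × 0.885) = 145 m/s
Converting: 145 m/s × 1.944 = 282 knots

282 knots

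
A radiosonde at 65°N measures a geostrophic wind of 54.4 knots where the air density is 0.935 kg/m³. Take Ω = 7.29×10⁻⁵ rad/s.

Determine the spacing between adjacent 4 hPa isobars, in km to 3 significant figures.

Coriolis parameter at 65°N:
f = 2Ω sin φ = 2 × 7.29×10⁻⁵ × sin 65° = 1.32×10⁻⁴ s⁻¹
Wind speed in SI: 54.4 knots = 28.0 m/s
Geostrophic balance rearranged: |∂P/∂n| = f ρ V_g
|∂P/∂n| = 1.32×10⁻⁴ × 0.935 × 28.0 = 3.46×10⁻³ Pa/m
Isobar spacing: Δn = ΔP/|∂P/∂n| = 400 Pa / 3.46×10⁻³ Pa/m = 115685 m ≈ 116 km

116 km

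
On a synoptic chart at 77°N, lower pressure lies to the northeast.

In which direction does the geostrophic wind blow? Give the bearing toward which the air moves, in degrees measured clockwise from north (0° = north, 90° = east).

135°

The pressure-gradient force points toward the northeast (bearing 045°).
Geostrophic balance: in the Northern Hemisphere the Coriolis force deflects motion to the right, so the geostrophic wind blows 90° to the right of the pressure-gradient force (low pressure on the left).
Rotating 045° by 90° clockwise gives 135° — the wind blows toward the southeast.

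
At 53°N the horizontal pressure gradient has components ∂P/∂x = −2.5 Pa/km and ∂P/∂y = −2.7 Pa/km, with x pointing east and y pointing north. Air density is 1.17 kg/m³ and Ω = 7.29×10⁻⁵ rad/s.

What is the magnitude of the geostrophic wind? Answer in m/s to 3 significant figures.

Coriolis parameter at 53°N:
f = 2Ω sin φ = 2 × 7.29×10⁻⁵ × sin 53° = 1.16×10⁻⁴ s⁻¹
Component geostrophic relations (x east, y north):
u_g = −(1/(fρ)) ∂P/∂y,  v_g = (1/(fρ)) ∂P/∂x
u_g = −(−2.7×10⁻³)/(1.16×10⁻⁴ × 1.17) = 19.8 m/s;  v_g = (−2.5×10⁻³)/(1.16×10⁻⁴ × 1.17) = −18.4 m/s
|V_g| = √(u_g² + v_g²) = 27.0 m/s

27.0 m/s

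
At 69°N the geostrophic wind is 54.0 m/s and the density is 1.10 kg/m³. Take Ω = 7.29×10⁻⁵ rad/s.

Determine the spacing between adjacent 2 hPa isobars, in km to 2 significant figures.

Coriolis parameter at 69°N:
f = 2Ω sin φ = 2 × 7.29×10⁻⁵ × sin 69° = 1.36×10⁻⁴ s⁻¹
Geostrophic balance rearranged: |∂P/∂n| = f ρ V_g
|∂P/∂n| = 1.36×10⁻⁴ × 1.10 × 54.0 = 8.09×10⁻³ Pa/m
Isobar spacing: Δn = ΔP/|∂P/∂n| = 200 Pa / 8.09×10⁻³ Pa/m = 24736 m ≈ 25 km

25 km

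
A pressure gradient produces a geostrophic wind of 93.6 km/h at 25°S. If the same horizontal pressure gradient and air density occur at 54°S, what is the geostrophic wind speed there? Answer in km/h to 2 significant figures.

49 km/h

With the same pressure gradient and density, V_g ∝ 1/f ∝ 1/sin φ.
V₂ = V₁ · sin φ₁ / sin φ₂ = 93.6 × sin 25° / sin 54°
V₂ = 93.6 × 0.4226/0.8090 = 49 km/h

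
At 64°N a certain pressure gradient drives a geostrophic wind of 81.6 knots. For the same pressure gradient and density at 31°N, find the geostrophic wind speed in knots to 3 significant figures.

142 knots

With the same pressure gradient and density, V_g ∝ 1/f ∝ 1/sin φ.
V₂ = V₁ · sin φ₁ / sin φ₂ = 81.6 × sin 64° / sin 31°
V₂ = 81.6 × 0.8988/0.5150 = 142 knots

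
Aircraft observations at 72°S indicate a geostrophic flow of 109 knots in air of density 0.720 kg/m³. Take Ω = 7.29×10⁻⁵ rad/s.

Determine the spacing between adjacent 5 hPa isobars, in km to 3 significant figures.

89.3 km

Coriolis parameter at 72°S:
f = 2Ω sin φ = 2 × 7.29×10⁻⁵ × sin 72° = 1.39×10⁻⁴ s⁻¹
Wind speed in SI: 109 knots = 56.1 m/s
Geostrophic balance rearranged: |∂P/∂n| = f ρ V_g
|∂P/∂n| = 1.39×10⁻⁴ × 0.720 × 56.1 = 5.60×10⁻³ Pa/m
Isobar spacing: Δn = ΔP/|∂P/∂n| = 500 Pa / 5.60×10⁻³ Pa/m = 89312 m ≈ 89.3 km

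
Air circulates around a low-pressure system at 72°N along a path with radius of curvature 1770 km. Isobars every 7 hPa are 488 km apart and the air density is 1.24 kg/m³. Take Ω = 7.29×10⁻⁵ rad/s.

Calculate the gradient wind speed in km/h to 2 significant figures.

29 km/h

Coriolis parameter at 72°N:
f = 2Ω sin φ = 2 × 7.29×10⁻⁵ × sin 72° = 1.39×10⁻⁴ s⁻¹
Pressure gradient: |∂P/∂n| = 700 Pa / 488000 m = 1.43×10⁻³ Pa/m
Geostrophic speed: V_g = |∂P/∂n|/(fρ) = 1.43×10⁻³/(1.39×10⁻⁴ × 1.24) = 8.34 m/s
Around a low, centrifugal force acts outward with Coriolis, so pressure-gradient force balances both:
(1/ρ)|∂P/∂n| = fV + V²/R  →  V² + fR·V − fR·V_g = 0
With fR = 1.39×10⁻⁴ × 1770×10³ m = 245 m/s:
V = [−fR + √((fR)² + 4 fR V_g)]/2 = [−245 + √(245² + 4×245×8.34)]/2 = 8.08 m/s
Subgeostrophic (V < V_g = 8.34 m/s), as expected around a low.
Converting: 8.08 m/s × 3.6 = 29 km/h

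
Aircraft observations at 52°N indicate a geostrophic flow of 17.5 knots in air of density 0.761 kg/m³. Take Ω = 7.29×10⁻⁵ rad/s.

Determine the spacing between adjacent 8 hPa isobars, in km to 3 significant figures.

1020 km

Coriolis parameter at 52°N:
f = 2Ω sin φ = 2 × 7.29×10⁻⁵ × sin 52° = 1.15×10⁻⁴ s⁻¹
Wind speed in SI: 17.5 knots = 9.00 m/s
Geostrophic balance rearranged: |∂P/∂n| = f ρ V_g
|∂P/∂n| = 1.15×10⁻⁴ × 0.761 × 9.00 = 7.87×10⁻⁴ Pa/m
Isobar spacing: Δn = ΔP/|∂P/∂n| = 800 Pa / 7.87×10⁻⁴ Pa/m = 1016341 m ≈ 1020 km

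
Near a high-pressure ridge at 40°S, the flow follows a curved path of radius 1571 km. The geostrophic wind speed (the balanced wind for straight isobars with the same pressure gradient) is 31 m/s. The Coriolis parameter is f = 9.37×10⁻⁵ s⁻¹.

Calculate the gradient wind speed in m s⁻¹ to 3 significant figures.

44.4 m s⁻¹

Around a high, pressure-gradient force acts outward with centrifugal, so Coriolis balances both:
fV = (1/ρ)|∂P/∂n| + V²/R  →  V² − fR·V + fR·V_g = 0
With fR = 9.37×10⁻⁵ × 1571×10³ m = 147 m/s:
V = [fR − √((fR)² − 4 fR V_g)]/2 = [147 − √(147² − 4×147×31)]/2 = 44.4 m/s
Supergeostrophic (V > V_g = 31 m/s), as expected around a high.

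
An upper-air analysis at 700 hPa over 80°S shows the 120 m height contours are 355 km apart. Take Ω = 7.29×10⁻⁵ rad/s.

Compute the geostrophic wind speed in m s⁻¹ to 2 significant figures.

Coriolis parameter at 80°S:
f = 2Ω sin φ = 2 × 7.29×10⁻⁵ × sin 80° = 1.44×10⁻⁴ s⁻¹
Height gradient: |∂Z/∂n| = 120 m / 355000 m = 3.38×10⁻⁴
On a pressure surface, geostrophic balance gives V_g = (g/f)|∂Z/∂n|:
V_g = 9.81 × 3.38×10⁻⁴ / 1.44×10⁻⁴ = 23.1 m/s

23 m s⁻¹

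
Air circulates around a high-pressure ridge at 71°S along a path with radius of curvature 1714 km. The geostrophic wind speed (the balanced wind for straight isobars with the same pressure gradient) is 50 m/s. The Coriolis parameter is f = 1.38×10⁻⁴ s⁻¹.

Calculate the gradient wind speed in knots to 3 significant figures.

140 knots

Around a high, pressure-gradient force acts outward with centrifugal, so Coriolis balances both:
fV = (1/ρ)|∂P/∂n| + V²/R  →  V² − fR·V + fR·V_g = 0
With fR = 1.38×10⁻⁴ × 1714×10³ m = 237 m/s:
V = [fR − √((fR)² − 4 fR V_g)]/2 = [237 − √(237² − 4×237×50)]/2 = 71.8 m/s
Supergeostrophic (V > V_g = 50 m/s), as expected around a high.
Converting: 71.8 m/s × 1.944 = 140 knots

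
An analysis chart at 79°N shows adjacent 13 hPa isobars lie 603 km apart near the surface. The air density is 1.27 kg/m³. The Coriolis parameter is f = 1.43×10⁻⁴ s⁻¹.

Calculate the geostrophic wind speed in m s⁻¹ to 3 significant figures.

Pressure gradient: |∂P/∂n| = 1300 Pa / 603000 m = 2.16×10⁻³ Pa/m
Geostrophic balance (pressure-gradient force = Coriolis force):
V_g = (1/(fρ)) |∂P/∂n| = 2.16×10⁻³ / (1.43×10⁻⁴ × 1.27) = 11.9 m/s

11.9 m s⁻¹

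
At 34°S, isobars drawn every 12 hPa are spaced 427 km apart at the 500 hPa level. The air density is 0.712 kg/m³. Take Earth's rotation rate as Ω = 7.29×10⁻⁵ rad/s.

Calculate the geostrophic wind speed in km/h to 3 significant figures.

Coriolis parameter at 34°S:
f = 2Ω sin φ = 2 × 7.29×10⁻⁵ × sin 34° = 8.15×10⁻⁵ s⁻¹
Pressure gradient: |∂P/∂n| = 1200 Pa / 427000 m = 2.81×10⁻³ Pa/m
Geostrophic balance (pressure-gradient force = Coriolis force):
V_g = (1/(fρ)) |∂P/∂n| = 2.81×10⁻³ / (8.15×10⁻⁵ × 0.712) = 48.4 m/s
Converting: 48.4 m/s × 3.6 = 174 km/h

174 km/h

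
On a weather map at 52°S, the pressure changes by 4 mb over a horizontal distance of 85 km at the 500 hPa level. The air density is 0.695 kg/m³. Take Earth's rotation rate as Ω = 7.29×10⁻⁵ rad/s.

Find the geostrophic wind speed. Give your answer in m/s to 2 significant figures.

59 m/s

Coriolis parameter at 52°S:
f = 2Ω sin φ = 2 × 7.29×10⁻⁵ × sin 52° = 1.15×10⁻⁴ s⁻¹
Pressure gradient: |∂P/∂n| = 400 Pa / 85000 m = 4.71×10⁻³ Pa/m
Geostrophic balance (pressure-gradient force = Coriolis force):
V_g = (1/(fρ)) |∂P/∂n| = 4.71×10⁻³ / (1.15×10⁻⁴ × 0.695) = 58.9 m/s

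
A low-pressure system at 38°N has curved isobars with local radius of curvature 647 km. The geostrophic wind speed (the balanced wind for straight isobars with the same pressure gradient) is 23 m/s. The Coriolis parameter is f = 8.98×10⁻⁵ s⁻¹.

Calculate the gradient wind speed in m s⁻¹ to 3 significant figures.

Around a low, centrifugal force acts outward with Coriolis, so pressure-gradient force balances both:
(1/ρ)|∂P/∂n| = fV + V²/R  →  V² + fR·V − fR·V_g = 0
With fR = 8.98×10⁻⁵ × 647×10³ m = 58.1 m/s:
V = [−fR + √((fR)² + 4 fR V_g)]/2 = [−58.1 + √(58.1² + 4×58.1×23)]/2 = 17.6 m/s
Subgeostrophic (V < V_g = 23 m/s), as expected around a low.

17.6 m s⁻¹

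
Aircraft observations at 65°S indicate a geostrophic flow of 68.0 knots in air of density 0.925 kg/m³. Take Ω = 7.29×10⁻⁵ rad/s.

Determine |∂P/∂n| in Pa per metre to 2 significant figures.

Coriolis parameter at 65°S:
f = 2Ω sin φ = 2 × 7.29×10⁻⁵ × sin 65° = 1.32×10⁻⁴ s⁻¹
Wind speed in SI: 68.0 knots = 35.0 m/s
Geostrophic balance rearranged: |∂P/∂n| = f ρ V_g
|∂P/∂n| = 1.32×10⁻⁴ × 0.925 × 35.0 = 4.28×10⁻³ Pa/m

4.3×10⁻³ Pa/m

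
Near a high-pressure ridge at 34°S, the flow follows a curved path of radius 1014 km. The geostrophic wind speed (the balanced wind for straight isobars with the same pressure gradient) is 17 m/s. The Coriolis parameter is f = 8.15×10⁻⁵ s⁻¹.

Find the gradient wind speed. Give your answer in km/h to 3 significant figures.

86.1 km/h

Around a high, pressure-gradient force acts outward with centrifugal, so Coriolis balances both:
fV = (1/ρ)|∂P/∂n| + V²/R  →  V² − fR·V + fR·V_g = 0
With fR = 8.15×10⁻⁵ × 1014×10³ m = 82.6 m/s:
V = [fR − √((fR)² − 4 fR V_g)]/2 = [82.6 − √(82.6² − 4×82.6×17)]/2 = 23.9 m/s
Supergeostrophic (V > V_g = 17 m/s), as expected around a high.
Converting: 23.9 m/s × 3.6 = 86.1 km/h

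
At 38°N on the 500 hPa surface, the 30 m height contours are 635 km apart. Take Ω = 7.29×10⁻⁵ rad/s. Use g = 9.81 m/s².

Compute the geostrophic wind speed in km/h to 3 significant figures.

18.6 km/h

Coriolis parameter at 38°N:
f = 2Ω sin φ = 2 × 7.29×10⁻⁵ × sin 38° = 8.98×10⁻⁵ s⁻¹
Height gradient: |∂Z/∂n| = 30 m / 635000 m = 4.72×10⁻⁵
On a pressure surface, geostrophic balance gives V_g = (g/f)|∂Z/∂n|:
V_g = 9.81 × 4.72×10⁻⁵ / 8.98×10⁻⁵ = 5.16 m/s
Converting: 5.16 m/s × 3.6 = 18.6 km/h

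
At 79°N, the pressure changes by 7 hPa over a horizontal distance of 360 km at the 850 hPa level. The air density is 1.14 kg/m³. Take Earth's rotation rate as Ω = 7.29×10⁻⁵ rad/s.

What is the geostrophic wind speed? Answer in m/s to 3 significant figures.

11.9 m/s

Coriolis parameter at 79°N:
f = 2Ω sin φ = 2 × 7.29×10⁻⁵ × sin 79° = 1.43×10⁻⁴ s⁻¹
Pressure gradient: |∂P/∂n| = 700 Pa / 360000 m = 1.94×10⁻³ Pa/m
Geostrophic balance (pressure-gradient force = Coriolis force):
V_g = (1/(fρ)) |∂P/∂n| = 1.94×10⁻³ / (1.43×10⁻⁴ × 1.14) = 11.9 m/s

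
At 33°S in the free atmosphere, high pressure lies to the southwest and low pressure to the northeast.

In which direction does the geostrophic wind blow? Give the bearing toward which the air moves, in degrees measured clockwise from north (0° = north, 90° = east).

315°

The pressure-gradient force points toward the northeast (bearing 045°).
Geostrophic balance: in the Southern Hemisphere the Coriolis force deflects motion to the left, so the geostrophic wind blows 90° to the left of the pressure-gradient force (low pressure on the right).
Rotating 045° by 90° counterclockwise gives 315° — the wind blows toward the northwest.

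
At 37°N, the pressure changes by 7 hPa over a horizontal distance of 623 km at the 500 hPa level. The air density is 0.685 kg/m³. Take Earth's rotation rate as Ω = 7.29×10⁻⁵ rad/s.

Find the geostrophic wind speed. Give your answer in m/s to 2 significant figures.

Coriolis parameter at 37°N:
f = 2Ω sin φ = 2 × 7.29×10⁻⁵ × sin 37° = 8.77×10⁻⁵ s⁻¹
Pressure gradient: |∂P/∂n| = 700 Pa / 623000 m = 1.12×10⁻³ Pa/m
Geostrophic balance (pressure-gradient force = Coriolis force):
V_g = (1/(fρ)) |∂P/∂n| = 1.12×10⁻³ / (8.77×10⁻⁵ × 0.685) = 18.7 m/s

19 m/s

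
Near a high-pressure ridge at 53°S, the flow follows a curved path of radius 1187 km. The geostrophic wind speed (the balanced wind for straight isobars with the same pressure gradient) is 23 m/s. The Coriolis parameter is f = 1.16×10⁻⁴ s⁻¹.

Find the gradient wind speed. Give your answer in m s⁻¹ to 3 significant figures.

29.2 m s⁻¹

Around a high, pressure-gradient force acts outward with centrifugal, so Coriolis balances both:
fV = (1/ρ)|∂P/∂n| + V²/R  →  V² − fR·V + fR·V_g = 0
With fR = 1.16×10⁻⁴ × 1187×10³ m = 138 m/s:
V = [fR − √((fR)² − 4 fR V_g)]/2 = [138 − √(138² − 4×138×23)]/2 = 29.2 m/s
Supergeostrophic (V > V_g = 23 m/s), as expected around a high.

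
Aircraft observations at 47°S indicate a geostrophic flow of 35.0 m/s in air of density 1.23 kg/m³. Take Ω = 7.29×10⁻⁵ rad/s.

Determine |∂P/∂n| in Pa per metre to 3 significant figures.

Coriolis parameter at 47°S:
f = 2Ω sin φ = 2 × 7.29×10⁻⁵ × sin 47° = 1.07×10⁻⁴ s⁻¹
Geostrophic balance rearranged: |∂P/∂n| = f ρ V_g
|∂P/∂n| = 1.07×10⁻⁴ × 1.23 × 35.0 = 4.59×10⁻³ Pa/m

4.59×10⁻³ Pa/m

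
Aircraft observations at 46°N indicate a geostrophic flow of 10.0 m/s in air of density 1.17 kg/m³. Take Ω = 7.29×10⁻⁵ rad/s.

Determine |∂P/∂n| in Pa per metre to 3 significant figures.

Coriolis parameter at 46°N:
f = 2Ω sin φ = 2 × 7.29×10⁻⁵ × sin 46° = 1.05×10⁻⁴ s⁻¹
Geostrophic balance rearranged: |∂P/∂n| = f ρ V_g
|∂P/∂n| = 1.05×10⁻⁴ × 1.17 × 10.0 = 1.23×10⁻³ Pa/m

1.23×10⁻³ Pa/m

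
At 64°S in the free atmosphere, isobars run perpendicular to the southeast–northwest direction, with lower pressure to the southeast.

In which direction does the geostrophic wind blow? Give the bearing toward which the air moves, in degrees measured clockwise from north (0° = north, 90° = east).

045°

The pressure-gradient force points toward the southeast (bearing 135°).
Geostrophic balance: in the Southern Hemisphere the Coriolis force deflects motion to the left, so the geostrophic wind blows 90° to the left of the pressure-gradient force (low pressure on the right).
Rotating 135° by 90° counterclockwise gives 045° — the wind blows toward the northeast.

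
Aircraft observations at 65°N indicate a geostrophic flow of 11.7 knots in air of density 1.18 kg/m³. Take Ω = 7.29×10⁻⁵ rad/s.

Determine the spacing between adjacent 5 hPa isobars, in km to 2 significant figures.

Coriolis parameter at 65°N:
f = 2Ω sin φ = 2 × 7.29×10⁻⁵ × sin 65° = 1.32×10⁻⁴ s⁻¹
Wind speed in SI: 11.7 knots = 6.02 m/s
Geostrophic balance rearranged: |∂P/∂n| = f ρ V_g
|∂P/∂n| = 1.32×10⁻⁴ × 1.18 × 6.02 = 9.39×10⁻⁴ Pa/m
Isobar spacing: Δn = ΔP/|∂P/∂n| = 500 Pa / 9.39×10⁻⁴ Pa/m = 532759 m ≈ 530 km

530 km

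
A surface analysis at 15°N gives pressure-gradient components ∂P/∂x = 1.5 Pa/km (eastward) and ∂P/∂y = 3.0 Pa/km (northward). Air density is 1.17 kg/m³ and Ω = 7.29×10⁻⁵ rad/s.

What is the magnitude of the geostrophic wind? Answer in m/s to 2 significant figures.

Coriolis parameter at 15°N:
f = 2Ω sin φ = 2 × 7.29×10⁻⁵ × sin 15° = 3.77×10⁻⁵ s⁻¹
Component geostrophic relations (x east, y north):
u_g = −(1/(fρ)) ∂P/∂y,  v_g = (1/(fρ)) ∂P/∂x
u_g = −(3.0×10⁻³)/(3.77×10⁻⁵ × 1.17) = −67.9 m/s;  v_g = (1.5×10⁻³)/(3.77×10⁻⁵ × 1.17) = 34.0 m/s
|V_g| = √(u_g² + v_g²) = 76.0 m/s

76 m/s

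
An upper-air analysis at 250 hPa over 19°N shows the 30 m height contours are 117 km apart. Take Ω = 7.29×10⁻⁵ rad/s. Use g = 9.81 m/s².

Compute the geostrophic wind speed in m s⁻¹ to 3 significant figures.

53.0 m s⁻¹

Coriolis parameter at 19°N:
f = 2Ω sin φ = 2 × 7.29×10⁻⁵ × sin 19° = 4.75×10⁻⁵ s⁻¹
Height gradient: |∂Z/∂n| = 30 m / 117000 m = 2.56×10⁻⁴
On a pressure surface, geostrophic balance gives V_g = (g/f)|∂Z/∂n|:
V_g = 9.81 × 2.56×10⁻⁴ / 4.75×10⁻⁵ = 53.0 m/s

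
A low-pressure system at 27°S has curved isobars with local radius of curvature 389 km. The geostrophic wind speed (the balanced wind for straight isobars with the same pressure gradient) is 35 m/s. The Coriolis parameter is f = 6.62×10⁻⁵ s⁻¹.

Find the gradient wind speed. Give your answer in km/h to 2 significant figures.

71 km/h

Around a low, centrifugal force acts outward with Coriolis, so pressure-gradient force balances both:
(1/ρ)|∂P/∂n| = fV + V²/R  →  V² + fR·V − fR·V_g = 0
With fR = 6.62×10⁻⁵ × 389×10³ m = 25.8 m/s:
V = [−fR + √((fR)² + 4 fR V_g)]/2 = [−25.8 + √(25.8² + 4×25.8×35)]/2 = 19.8 m/s
Subgeostrophic (V < V_g = 35 m/s), as expected around a low.
Converting: 19.8 m/s × 3.6 = 71 km/h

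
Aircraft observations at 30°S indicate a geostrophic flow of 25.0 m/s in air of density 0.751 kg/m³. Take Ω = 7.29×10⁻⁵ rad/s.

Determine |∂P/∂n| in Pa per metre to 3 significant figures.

1.37×10⁻³ Pa/m

Coriolis parameter at 30°S:
f = 2Ω sin φ = 2 × 7.29×10⁻⁵ × sin 30° = 7.29×10⁻⁵ s⁻¹
Geostrophic balance rearranged: |∂P/∂n| = f ρ V_g
|∂P/∂n| = 7.29×10⁻⁵ × 0.751 × 25.0 = 1.37×10⁻³ Pa/m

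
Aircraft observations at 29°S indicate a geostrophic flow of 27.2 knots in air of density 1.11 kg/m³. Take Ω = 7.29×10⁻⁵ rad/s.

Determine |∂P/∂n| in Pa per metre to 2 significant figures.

Coriolis parameter at 29°S:
f = 2Ω sin φ = 2 × 7.29×10⁻⁵ × sin 29° = 7.07×10⁻⁵ s⁻¹
Wind speed in SI: 27.2 knots = 14.0 m/s
Geostrophic balance rearranged: |∂P/∂n| = f ρ V_g
|∂P/∂n| = 7.07×10⁻⁵ × 1.11 × 14.0 = 1.10×10⁻³ Pa/m

1.1×10⁻³ Pa/m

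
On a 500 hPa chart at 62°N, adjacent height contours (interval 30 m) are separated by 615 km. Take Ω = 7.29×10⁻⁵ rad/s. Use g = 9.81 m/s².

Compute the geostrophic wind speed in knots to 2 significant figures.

Coriolis parameter at 62°N:
f = 2Ω sin φ = 2 × 7.29×10⁻⁵ × sin 62° = 1.29×10⁻⁴ s⁻¹
Height gradient: |∂Z/∂n| = 30 m / 615000 m = 4.88×10⁻⁵
On a pressure surface, geostrophic balance gives V_g = (g/f)|∂Z/∂n|:
V_g = 9.81 × 4.88×10⁻⁵ / 1.29×10⁻⁴ = 3.72 m/s
Converting: 3.72 m/s × 1.944 = 7.2 knots

7.2 knots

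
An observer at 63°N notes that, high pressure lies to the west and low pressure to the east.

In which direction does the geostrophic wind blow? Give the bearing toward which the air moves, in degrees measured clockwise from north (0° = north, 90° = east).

The pressure-gradient force points toward the east (bearing 090°).
Geostrophic balance: in the Northern Hemisphere the Coriolis force deflects motion to the right, so the geostrophic wind blows 90° to the right of the pressure-gradient force (low pressure on the left).
Rotating 090° by 90° clockwise gives 180° — the wind blows toward the south.

180°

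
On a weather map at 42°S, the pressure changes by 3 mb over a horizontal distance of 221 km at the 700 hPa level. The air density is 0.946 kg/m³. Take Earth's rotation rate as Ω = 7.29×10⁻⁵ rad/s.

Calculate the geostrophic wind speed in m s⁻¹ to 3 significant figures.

14.7 m s⁻¹

Coriolis parameter at 42°S:
f = 2Ω sin φ = 2 × 7.29×10⁻⁵ × sin 42° = 9.76×10⁻⁵ s⁻¹
Pressure gradient: |∂P/∂n| = 300 Pa / 221000 m = 1.36×10⁻³ Pa/m
Geostrophic balance (pressure-gradient force = Coriolis force):
V_g = (1/(fρ)) |∂P/∂n| = 1.36×10⁻³ / (9.76×10⁻⁵ × 0.946) = 14.7 m/s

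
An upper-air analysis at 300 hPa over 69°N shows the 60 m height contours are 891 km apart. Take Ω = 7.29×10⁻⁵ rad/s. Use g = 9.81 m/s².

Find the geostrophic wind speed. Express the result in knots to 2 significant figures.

9.4 knots

Coriolis parameter at 69°N:
f = 2Ω sin φ = 2 × 7.29×10⁻⁵ × sin 69° = 1.36×10⁻⁴ s⁻¹
Height gradient: |∂Z/∂n| = 60 m / 891000 m = 6.73×10⁻⁵
On a pressure surface, geostrophic balance gives V_g = (g/f)|∂Z/∂n|:
V_g = 9.81 × 6.73×10⁻⁵ / 1.36×10⁻⁴ = 4.85 m/s
Converting: 4.85 m/s × 1.944 = 9.4 knots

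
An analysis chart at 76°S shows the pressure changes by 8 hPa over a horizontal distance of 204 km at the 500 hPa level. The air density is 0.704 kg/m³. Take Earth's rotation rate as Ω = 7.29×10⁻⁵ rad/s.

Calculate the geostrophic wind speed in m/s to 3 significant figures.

Coriolis parameter at 76°S:
f = 2Ω sin φ = 2 × 7.29×10⁻⁵ × sin 76° = 1.41×10⁻⁴ s⁻¹
Pressure gradient: |∂P/∂n| = 800 Pa / 204000 m = 3.92×10⁻³ Pa/m
Geostrophic balance (pressure-gradient force = Coriolis force):
V_g = (1/(fρ)) |∂P/∂n| = 3.92×10⁻³ / (1.41×10⁻⁴ × 0.704) = 39.4 m/s

39.4 m/s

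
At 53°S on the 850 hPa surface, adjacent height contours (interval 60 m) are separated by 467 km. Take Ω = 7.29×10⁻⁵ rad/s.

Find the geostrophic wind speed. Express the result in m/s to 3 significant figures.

10.8 m/s

Coriolis parameter at 53°S:
f = 2Ω sin φ = 2 × 7.29×10⁻⁵ × sin 53° = 1.16×10⁻⁴ s⁻¹
Height gradient: |∂Z/∂n| = 60 m / 467000 m = 1.28×10⁻⁴
On a pressure surface, geostrophic balance gives V_g = (g/f)|∂Z/∂n|:
V_g = 9.81 × 1.28×10⁻⁴ / 1.16×10⁻⁴ = 10.8 m/s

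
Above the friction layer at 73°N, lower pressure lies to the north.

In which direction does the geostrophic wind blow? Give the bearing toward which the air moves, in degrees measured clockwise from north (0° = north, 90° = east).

090°

The pressure-gradient force points toward the north (bearing 000°).
Geostrophic balance: in the Northern Hemisphere the Coriolis force deflects motion to the right, so the geostrophic wind blows 90° to the right of the pressure-gradient force (low pressure on the left).
Rotating 000° by 90° clockwise gives 090° — the wind blows toward the east.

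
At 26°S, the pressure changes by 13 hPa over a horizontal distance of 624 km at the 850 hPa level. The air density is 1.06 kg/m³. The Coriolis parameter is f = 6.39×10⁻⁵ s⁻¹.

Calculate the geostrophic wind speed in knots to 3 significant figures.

Pressure gradient: |∂P/∂n| = 1300 Pa / 624000 m = 2.08×10⁻³ Pa/m
Geostrophic balance (pressure-gradient force = Coriolis force):
V_g = (1/(fρ)) |∂P/∂n| = 2.08×10⁻³ / (6.39×10⁻⁵ × 1.06) = 30.8 m/s
Converting: 30.8 m/s × 1.944 = 59.8 knots

59.8 knots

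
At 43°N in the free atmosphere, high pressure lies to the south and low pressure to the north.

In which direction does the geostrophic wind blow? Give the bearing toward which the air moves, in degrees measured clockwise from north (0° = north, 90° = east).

090°

The pressure-gradient force points toward the north (bearing 000°).
Geostrophic balance: in the Northern Hemisphere the Coriolis force deflects motion to the right, so the geostrophic wind blows 90° to the right of the pressure-gradient force (low pressure on the left).
Rotating 000° by 90° clockwise gives 090° — the wind blows toward the east.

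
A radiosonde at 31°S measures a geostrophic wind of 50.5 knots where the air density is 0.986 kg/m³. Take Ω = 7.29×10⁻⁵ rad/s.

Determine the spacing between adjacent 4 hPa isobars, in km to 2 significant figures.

210 km

Coriolis parameter at 31°S:
f = 2Ω sin φ = 2 × 7.29×10⁻⁵ × sin 31° = 7.51×10⁻⁵ s⁻¹
Wind speed in SI: 50.5 knots = 26.0 m/s
Geostrophic balance rearranged: |∂P/∂n| = f ρ V_g
|∂P/∂n| = 7.51×10⁻⁵ × 0.986 × 26.0 = 1.92×10⁻³ Pa/m
Isobar spacing: Δn = ΔP/|∂P/∂n| = 400 Pa / 1.92×10⁻³ Pa/m = 207949 m ≈ 210 km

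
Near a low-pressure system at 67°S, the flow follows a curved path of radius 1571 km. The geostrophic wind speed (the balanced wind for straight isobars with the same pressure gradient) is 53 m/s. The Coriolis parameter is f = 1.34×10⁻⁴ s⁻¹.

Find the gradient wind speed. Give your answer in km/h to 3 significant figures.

158 km/h

Around a low, centrifugal force acts outward with Coriolis, so pressure-gradient force balances both:
(1/ρ)|∂P/∂n| = fV + V²/R  →  V² + fR·V − fR·V_g = 0
With fR = 1.34×10⁻⁴ × 1571×10³ m = 211 m/s:
V = [−fR + √((fR)² + 4 fR V_g)]/2 = [−211 + √(211² + 4×211×53)]/2 = 43.9 m/s
Subgeostrophic (V < V_g = 53 m/s), as expected around a low.
Converting: 43.9 m/s × 3.6 = 158 km/h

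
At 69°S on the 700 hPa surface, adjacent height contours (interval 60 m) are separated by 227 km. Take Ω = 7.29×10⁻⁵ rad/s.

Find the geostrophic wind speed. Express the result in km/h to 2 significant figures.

Coriolis parameter at 69°S:
f = 2Ω sin φ = 2 × 7.29×10⁻⁵ × sin 69° = 1.36×10⁻⁴ s⁻¹
Height gradient: |∂Z/∂n| = 60 m / 227000 m = 2.64×10⁻⁴
On a pressure surface, geostrophic balance gives V_g = (g/f)|∂Z/∂n|:
V_g = 9.81 × 2.64×10⁻⁴ / 1.36×10⁻⁴ = 19.0 m/s
Converting: 19.0 m/s × 3.6 = 69 km/h

69 km/h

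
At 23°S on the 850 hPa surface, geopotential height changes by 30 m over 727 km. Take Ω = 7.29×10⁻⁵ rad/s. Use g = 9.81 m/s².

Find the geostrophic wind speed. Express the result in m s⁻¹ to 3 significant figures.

7.11 m s⁻¹

Coriolis parameter at 23°S:
f = 2Ω sin φ = 2 × 7.29×10⁻⁵ × sin 23° = 5.70×10⁻⁵ s⁻¹
Height gradient: |∂Z/∂n| = 30 m / 727000 m = 4.13×10⁻⁵
On a pressure surface, geostrophic balance gives V_g = (g/f)|∂Z/∂n|:
V_g = 9.81 × 4.13×10⁻⁵ / 5.70×10⁻⁵ = 7.11 m/s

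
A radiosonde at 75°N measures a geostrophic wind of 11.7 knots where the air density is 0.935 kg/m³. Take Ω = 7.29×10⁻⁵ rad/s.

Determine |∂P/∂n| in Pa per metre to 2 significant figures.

7.9×10⁻⁴ Pa/m

Coriolis parameter at 75°N:
f = 2Ω sin φ = 2 × 7.29×10⁻⁵ × sin 75° = 1.41×10⁻⁴ s⁻¹
Wind speed in SI: 11.7 knots = 6.02 m/s
Geostrophic balance rearranged: |∂P/∂n| = f ρ V_g
|∂P/∂n| = 1.41×10⁻⁴ × 0.935 × 6.02 = 7.93×10⁻⁴ Pa/m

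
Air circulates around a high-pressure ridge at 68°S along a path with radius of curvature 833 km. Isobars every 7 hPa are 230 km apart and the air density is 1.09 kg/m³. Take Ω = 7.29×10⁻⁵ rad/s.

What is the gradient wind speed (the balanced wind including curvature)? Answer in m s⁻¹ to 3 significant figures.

27.2 m s⁻¹

Coriolis parameter at 68°S:
f = 2Ω sin φ = 2 × 7.29×10⁻⁵ × sin 68° = 1.35×10⁻⁴ s⁻¹
Pressure gradient: |∂P/∂n| = 700 Pa / 230000 m = 3.04×10⁻³ Pa/m
Geostrophic speed: V_g = |∂P/∂n|/(fρ) = 3.04×10⁻³/(1.35×10⁻⁴ × 1.09) = 20.7 m/s
Around a high, pressure-gradient force acts outward with centrifugal, so Coriolis balances both:
fV = (1/ρ)|∂P/∂n| + V²/R  →  V² − fR·V + fR·V_g = 0
With fR = 1.35×10⁻⁴ × 833×10³ m = 113 m/s:
V = [fR − √((fR)² − 4 fR V_g)]/2 = [113 − √(113² − 4×113×20.7)]/2 = 27.2 m/s
Supergeostrophic (V > V_g = 20.7 m/s), as expected around a high.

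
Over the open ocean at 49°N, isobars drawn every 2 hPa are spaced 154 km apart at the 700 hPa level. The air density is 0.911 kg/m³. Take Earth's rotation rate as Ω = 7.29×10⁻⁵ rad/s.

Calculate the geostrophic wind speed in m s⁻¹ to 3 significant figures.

13.0 m s⁻¹

Coriolis parameter at 49°N:
f = 2Ω sin φ = 2 × 7.29×10⁻⁵ × sin 49° = 1.10×10⁻⁴ s⁻¹
Pressure gradient: |∂P/∂n| = 200 Pa / 154000 m = 1.30×10⁻³ Pa/m
Geostrophic balance (pressure-gradient force = Coriolis force):
V_g = (1/(fρ)) |∂P/∂n| = 1.30×10⁻³ / (1.10×10⁻⁴ × 0.911) = 13.0 m/s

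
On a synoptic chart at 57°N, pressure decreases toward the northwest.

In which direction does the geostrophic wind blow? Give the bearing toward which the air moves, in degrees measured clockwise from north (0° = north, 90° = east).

045°

The pressure-gradient force points toward the northwest (bearing 315°).
Geostrophic balance: in the Northern Hemisphere the Coriolis force deflects motion to the right, so the geostrophic wind blows 90° to the right of the pressure-gradient force (low pressure on the left).
Rotating 315° by 90° clockwise gives 045° — the wind blows toward the northeast.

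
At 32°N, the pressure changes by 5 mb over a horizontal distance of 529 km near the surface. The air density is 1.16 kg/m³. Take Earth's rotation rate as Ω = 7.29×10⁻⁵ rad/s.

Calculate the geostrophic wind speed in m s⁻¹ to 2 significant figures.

Coriolis parameter at 32°N:
f = 2Ω sin φ = 2 × 7.29×10⁻⁵ × sin 32° = 7.73×10⁻⁵ s⁻¹
Pressure gradient: |∂P/∂n| = 500 Pa / 529000 m = 9.45×10⁻⁴ Pa/m
Geostrophic balance (pressure-gradient force = Coriolis force):
V_g = (1/(fρ)) |∂P/∂n| = 9.45×10⁻⁴ / (7.73×10⁻⁵ × 1.16) = 10.5 m/s

11 m s⁻¹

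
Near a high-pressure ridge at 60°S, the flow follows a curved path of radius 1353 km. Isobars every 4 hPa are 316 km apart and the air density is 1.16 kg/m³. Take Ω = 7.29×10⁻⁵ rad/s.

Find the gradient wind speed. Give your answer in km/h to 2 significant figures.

Coriolis parameter at 60°S:
f = 2Ω sin φ = 2 × 7.29×10⁻⁵ × sin 60° = 1.26×10⁻⁴ s⁻¹
Pressure gradient: |∂P/∂n| = 400 Pa / 316000 m = 1.27×10⁻³ Pa/m
Geostrophic speed: V_g = |∂P/∂n|/(fρ) = 1.27×10⁻³/(1.26×10⁻⁴ × 1.16) = 8.64 m/s
Around a high, pressure-gradient force acts outward with centrifugal, so Coriolis balances both:
fV = (1/ρ)|∂P/∂n| + V²/R  →  V² − fR·V + fR·V_g = 0
With fR = 1.26×10⁻⁴ × 1353×10³ m = 171 m/s:
V = [fR − √((fR)² − 4 fR V_g)]/2 = [171 − √(171² − 4×171×8.64)]/2 = 9.13 m/s
Supergeostrophic (V > V_g = 8.64 m/s), as expected around a high.
Converting: 9.13 m/s × 3.6 = 33 km/h

33 km/h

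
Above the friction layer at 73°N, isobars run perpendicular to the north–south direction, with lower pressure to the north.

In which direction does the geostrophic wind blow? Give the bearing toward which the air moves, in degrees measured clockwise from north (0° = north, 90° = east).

090°

The pressure-gradient force points toward the north (bearing 000°).
Geostrophic balance: in the Northern Hemisphere the Coriolis force deflects motion to the right, so the geostrophic wind blows 90° to the right of the pressure-gradient force (low pressure on the left).
Rotating 000° by 90° clockwise gives 090° — the wind blows toward the east.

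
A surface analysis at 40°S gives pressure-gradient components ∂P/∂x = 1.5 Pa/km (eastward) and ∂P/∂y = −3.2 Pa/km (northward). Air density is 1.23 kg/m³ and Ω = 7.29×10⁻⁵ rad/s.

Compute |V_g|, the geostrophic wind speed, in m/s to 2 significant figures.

Coriolis parameter at 40°S:
f = 2Ω sin φ = 2 × 7.29×10⁻⁵ × sin 40° = 9.37×10⁻⁵ s⁻¹
In the Southern Hemisphere f is negative: f = −9.37×10⁻⁵ s⁻¹.
Component geostrophic relations (x east, y north):
u_g = −(1/(fρ)) ∂P/∂y,  v_g = (1/(fρ)) ∂P/∂x
u_g = −(−3.2×10⁻³)/(−9.37×10⁻⁵ × 1.23) = −27.8 m/s;  v_g = (1.5×10⁻³)/(−9.37×10⁻⁵ × 1.23) = −13.0 m/s
|V_g| = √(u_g² + v_g²) = 30.7 m/s

31 m/s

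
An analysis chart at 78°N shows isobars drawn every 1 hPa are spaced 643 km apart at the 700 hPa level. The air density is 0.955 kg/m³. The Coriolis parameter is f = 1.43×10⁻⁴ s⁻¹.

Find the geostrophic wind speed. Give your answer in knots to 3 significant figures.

Pressure gradient: |∂P/∂n| = 100 Pa / 643000 m = 1.56×10⁻⁴ Pa/m
Geostrophic balance (pressure-gradient force = Coriolis force):
V_g = (1/(fρ)) |∂P/∂n| = 1.56×10⁻⁴ / (1.43×10⁻⁴ × 0.955) = 1.14 m/s
Converting: 1.14 m/s × 1.944 = 2.21 knots

2.21 knots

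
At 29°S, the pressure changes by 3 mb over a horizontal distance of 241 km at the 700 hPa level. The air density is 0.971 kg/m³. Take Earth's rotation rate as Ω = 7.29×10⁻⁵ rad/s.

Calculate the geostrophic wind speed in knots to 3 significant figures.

35.3 knots

Coriolis parameter at 29°S:
f = 2Ω sin φ = 2 × 7.29×10⁻⁵ × sin 29° = 7.07×10⁻⁵ s⁻¹
Pressure gradient: |∂P/∂n| = 300 Pa / 241000 m = 1.24×10⁻³ Pa/m
Geostrophic balance (pressure-gradient force = Coriolis force):
V_g = (1/(fρ)) |∂P/∂n| = 1.24×10⁻³ / (7.07×10⁻⁵ × 0.971) = 18.1 m/s
Converting: 18.1 m/s × 1.944 = 35.3 knots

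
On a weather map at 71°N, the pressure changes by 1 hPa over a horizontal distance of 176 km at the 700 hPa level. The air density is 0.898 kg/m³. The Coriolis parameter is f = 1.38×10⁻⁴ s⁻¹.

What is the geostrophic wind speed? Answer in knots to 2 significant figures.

Pressure gradient: |∂P/∂n| = 100 Pa / 176000 m = 5.68×10⁻⁴ Pa/m
Geostrophic balance (pressure-gradient force = Coriolis force):
V_g = (1/(fρ)) |∂P/∂n| = 5.68×10⁻⁴ / (1.38×10⁻⁴ × 0.898) = 4.58 m/s
Converting: 4.58 m/s × 1.944 = 8.9 knots

8.9 knots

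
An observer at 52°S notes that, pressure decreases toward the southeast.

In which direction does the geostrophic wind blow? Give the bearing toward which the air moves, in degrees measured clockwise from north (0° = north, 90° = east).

045°

The pressure-gradient force points toward the southeast (bearing 135°).
Geostrophic balance: in the Southern Hemisphere the Coriolis force deflects motion to the left, so the geostrophic wind blows 90° to the left of the pressure-gradient force (low pressure on the right).
Rotating 135° by 90° counterclockwise gives 045° — the wind blows toward the northeast.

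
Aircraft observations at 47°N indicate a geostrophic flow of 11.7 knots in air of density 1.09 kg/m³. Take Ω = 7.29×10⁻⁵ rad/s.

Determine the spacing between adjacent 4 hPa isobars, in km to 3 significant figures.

572 km

Coriolis parameter at 47°N:
f = 2Ω sin φ = 2 × 7.29×10⁻⁵ × sin 47° = 1.07×10⁻⁴ s⁻¹
Wind speed in SI: 11.7 knots = 6.02 m/s
Geostrophic balance rearranged: |∂P/∂n| = f ρ V_g
|∂P/∂n| = 1.07×10⁻⁴ × 1.09 × 6.02 = 7.00×10⁻⁴ Pa/m
Isobar spacing: Δn = ΔP/|∂P/∂n| = 400 Pa / 7.00×10⁻⁴ Pa/m = 571774 m ≈ 572 km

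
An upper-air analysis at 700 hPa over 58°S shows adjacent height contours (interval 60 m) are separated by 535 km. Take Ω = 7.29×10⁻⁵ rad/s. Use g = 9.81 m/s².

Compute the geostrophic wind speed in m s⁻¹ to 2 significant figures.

8.9 m s⁻¹

Coriolis parameter at 58°S:
f = 2Ω sin φ = 2 × 7.29×10⁻⁵ × sin 58° = 1.24×10⁻⁴ s⁻¹
Height gradient: |∂Z/∂n| = 60 m / 535000 m = 1.12×10⁻⁴
On a pressure surface, geostrophic balance gives V_g = (g/f)|∂Z/∂n|:
V_g = 9.81 × 1.12×10⁻⁴ / 1.24×10⁻⁴ = 8.90 m/s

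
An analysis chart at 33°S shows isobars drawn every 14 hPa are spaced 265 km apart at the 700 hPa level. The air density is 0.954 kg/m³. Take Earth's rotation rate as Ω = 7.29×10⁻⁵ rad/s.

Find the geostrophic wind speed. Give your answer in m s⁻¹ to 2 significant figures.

70 m s⁻¹

Coriolis parameter at 33°S:
f = 2Ω sin φ = 2 × 7.29×10⁻⁵ × sin 33° = 7.94×10⁻⁵ s⁻¹
Pressure gradient: |∂P/∂n| = 1400 Pa / 265000 m = 5.28×10⁻³ Pa/m
Geostrophic balance (pressure-gradient force = Coriolis force):
V_g = (1/(fρ)) |∂P/∂n| = 5.28×10⁻³ / (7.94×10⁻⁵ × 0.954) = 69.7 m/s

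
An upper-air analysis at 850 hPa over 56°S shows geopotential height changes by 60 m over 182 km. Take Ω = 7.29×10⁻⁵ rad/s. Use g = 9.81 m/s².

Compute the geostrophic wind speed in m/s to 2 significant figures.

Coriolis parameter at 56°S:
f = 2Ω sin φ = 2 × 7.29×10⁻⁵ × sin 56° = 1.21×10⁻⁴ s⁻¹
Height gradient: |∂Z/∂n| = 60 m / 182000 m = 3.30×10⁻⁴
On a pressure surface, geostrophic balance gives V_g = (g/f)|∂Z/∂n|:
V_g = 9.81 × 3.30×10⁻⁴ / 1.21×10⁻⁴ = 26.8 m/s

27 m/s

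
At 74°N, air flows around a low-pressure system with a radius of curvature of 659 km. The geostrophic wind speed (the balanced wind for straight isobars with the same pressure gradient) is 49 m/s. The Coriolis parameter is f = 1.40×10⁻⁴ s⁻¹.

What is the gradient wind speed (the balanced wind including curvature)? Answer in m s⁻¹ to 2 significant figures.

Around a low, centrifugal force acts outward with Coriolis, so pressure-gradient force balances both:
(1/ρ)|∂P/∂n| = fV + V²/R  →  V² + fR·V − fR·V_g = 0
With fR = 1.40×10⁻⁴ × 659×10³ m = 92.3 m/s:
V = [−fR + √((fR)² + 4 fR V_g)]/2 = [−92.3 + √(92.3² + 4×92.3×49)]/2 = 35.4 m/s
Subgeostrophic (V < V_g = 49 m/s), as expected around a low.

35 m s⁻¹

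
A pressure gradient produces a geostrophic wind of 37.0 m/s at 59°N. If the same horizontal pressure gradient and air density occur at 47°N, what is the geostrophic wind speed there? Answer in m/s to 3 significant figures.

43.4 m/s

With the same pressure gradient and density, V_g ∝ 1/f ∝ 1/sin φ.
V₂ = V₁ · sin φ₁ / sin φ₂ = 37.0 × sin 59° / sin 47°
V₂ = 37.0 × 0.8572/0.7314 = 43.4 m/s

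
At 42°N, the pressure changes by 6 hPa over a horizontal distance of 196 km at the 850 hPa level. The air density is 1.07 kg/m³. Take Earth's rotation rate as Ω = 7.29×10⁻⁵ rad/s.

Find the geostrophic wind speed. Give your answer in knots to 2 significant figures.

57 knots

Coriolis parameter at 42°N:
f = 2Ω sin φ = 2 × 7.29×10⁻⁵ × sin 42° = 9.76×10⁻⁵ s⁻¹
Pressure gradient: |∂P/∂n| = 600 Pa / 196000 m = 3.06×10⁻³ Pa/m
Geostrophic balance (pressure-gradient force = Coriolis force):
V_g = (1/(fρ)) |∂P/∂n| = 3.06×10⁻³ / (9.76×10⁻⁵ × 1.07) = 29.3 m/s
Converting: 29.3 m/s × 1.944 = 57 knots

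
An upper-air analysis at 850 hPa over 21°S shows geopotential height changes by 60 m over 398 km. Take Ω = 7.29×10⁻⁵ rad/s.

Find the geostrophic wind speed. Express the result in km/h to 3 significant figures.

102 km/h

Coriolis parameter at 21°S:
f = 2Ω sin φ = 2 × 7.29×10⁻⁵ × sin 21° = 5.23×10⁻⁵ s⁻¹
Height gradient: |∂Z/∂n| = 60 m / 398000 m = 1.51×10⁻⁴
On a pressure surface, geostrophic balance gives V_g = (g/f)|∂Z/∂n|:
V_g = 9.81 × 1.51×10⁻⁴ / 5.23×10⁻⁵ = 28.3 m/s
Converting: 28.3 m/s × 3.6 = 102 km/h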